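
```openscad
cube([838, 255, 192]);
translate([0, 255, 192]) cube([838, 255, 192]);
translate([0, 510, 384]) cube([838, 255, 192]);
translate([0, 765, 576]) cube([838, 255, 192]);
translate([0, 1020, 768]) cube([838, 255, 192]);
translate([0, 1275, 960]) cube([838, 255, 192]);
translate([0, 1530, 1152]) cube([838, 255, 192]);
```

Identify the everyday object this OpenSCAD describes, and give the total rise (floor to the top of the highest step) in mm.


A staircase. The total rise is 1344 mm.

7 identical blocks, each offset up and back from the previous — a staircase. Each step is 192 mm tall and there are 7 of them, so the total rise is 7 × 192 = 1344 mm.


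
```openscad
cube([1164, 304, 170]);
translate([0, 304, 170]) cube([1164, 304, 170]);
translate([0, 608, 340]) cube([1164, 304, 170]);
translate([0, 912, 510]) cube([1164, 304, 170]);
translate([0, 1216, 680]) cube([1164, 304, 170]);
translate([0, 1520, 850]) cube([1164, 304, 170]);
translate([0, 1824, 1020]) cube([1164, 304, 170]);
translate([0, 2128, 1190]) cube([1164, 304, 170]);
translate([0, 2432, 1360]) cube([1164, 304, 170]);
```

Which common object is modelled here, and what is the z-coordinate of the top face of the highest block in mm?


A staircase. The total rise is 1530 mm.

9 identical blocks, each offset up and back from the previous — a staircase. Each step is 170 mm tall and there are 9 of them, so the total rise is 9 × 170 = 1530 mm.


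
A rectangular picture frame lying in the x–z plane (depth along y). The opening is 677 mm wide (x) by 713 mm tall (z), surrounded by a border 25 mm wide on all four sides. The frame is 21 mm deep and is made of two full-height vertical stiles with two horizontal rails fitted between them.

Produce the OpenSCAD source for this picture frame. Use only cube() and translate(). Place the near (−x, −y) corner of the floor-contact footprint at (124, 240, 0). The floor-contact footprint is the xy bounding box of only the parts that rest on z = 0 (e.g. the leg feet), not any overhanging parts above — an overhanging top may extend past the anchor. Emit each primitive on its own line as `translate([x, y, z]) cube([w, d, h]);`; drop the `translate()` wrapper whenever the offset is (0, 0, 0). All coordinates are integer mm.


translate([124, 240, 0]) cube([25, 21, 763]);
translate([826, 240, 0]) cube([25, 21, 763]);
translate([149, 240, 0]) cube([677, 21, 25]);
translate([149, 240, 738]) cube([677, 21, 25]);


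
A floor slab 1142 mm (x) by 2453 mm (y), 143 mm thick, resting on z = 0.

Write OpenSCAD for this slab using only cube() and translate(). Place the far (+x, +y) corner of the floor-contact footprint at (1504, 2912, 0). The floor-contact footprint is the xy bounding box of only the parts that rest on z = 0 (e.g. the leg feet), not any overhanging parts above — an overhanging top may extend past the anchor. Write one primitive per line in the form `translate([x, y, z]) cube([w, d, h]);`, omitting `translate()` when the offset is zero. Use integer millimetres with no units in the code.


translate([362, 459, 0]) cube([1142, 2453, 143]);


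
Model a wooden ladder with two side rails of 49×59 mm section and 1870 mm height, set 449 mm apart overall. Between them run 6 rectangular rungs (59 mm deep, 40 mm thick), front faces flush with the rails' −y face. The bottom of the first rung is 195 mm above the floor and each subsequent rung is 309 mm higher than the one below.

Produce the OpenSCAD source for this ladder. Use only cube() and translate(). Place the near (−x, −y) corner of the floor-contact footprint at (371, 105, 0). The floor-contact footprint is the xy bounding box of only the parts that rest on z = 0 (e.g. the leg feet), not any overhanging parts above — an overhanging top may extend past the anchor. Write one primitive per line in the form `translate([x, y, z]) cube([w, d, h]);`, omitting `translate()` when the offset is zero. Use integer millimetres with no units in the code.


translate([371, 105, 0]) cube([49, 59, 1870]);
translate([771, 105, 0]) cube([49, 59, 1870]);
translate([420, 105, 195]) cube([351, 59, 40]);
translate([420, 105, 504]) cube([351, 59, 40]);
translate([420, 105, 813]) cube([351, 59, 40]);
translate([420, 105, 1122]) cube([351, 59, 40]);
translate([420, 105, 1431]) cube([351, 59, 40]);
translate([420, 105, 1740]) cube([351, 59, 40]);


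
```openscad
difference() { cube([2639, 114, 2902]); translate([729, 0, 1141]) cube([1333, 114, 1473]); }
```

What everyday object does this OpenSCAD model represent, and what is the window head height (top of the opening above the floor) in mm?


A wall with a window opening. The window head height is 2614 mm.

A wall with a rectangular opening subtracted — a window. Sill at z = 1141, opening 1473 mm tall, so the head is at 1141 + 1473 = 2614 mm.


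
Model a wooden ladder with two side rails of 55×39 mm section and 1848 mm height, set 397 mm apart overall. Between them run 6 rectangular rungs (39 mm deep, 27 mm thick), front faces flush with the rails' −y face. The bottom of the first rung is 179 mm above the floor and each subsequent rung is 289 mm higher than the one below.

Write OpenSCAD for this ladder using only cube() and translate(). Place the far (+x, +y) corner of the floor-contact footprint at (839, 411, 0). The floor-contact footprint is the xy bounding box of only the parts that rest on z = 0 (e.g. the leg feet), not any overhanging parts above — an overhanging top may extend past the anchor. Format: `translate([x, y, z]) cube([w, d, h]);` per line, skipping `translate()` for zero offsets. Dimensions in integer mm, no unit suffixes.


// rung span = 397 - 2*55 = 287
// rung[k] z = 179 + k*289
translate([442, 372, 0]) cube([55, 39, 1848]);
translate([784, 372, 0]) cube([55, 39, 1848]);
translate([497, 372, 179]) cube([287, 39, 27]);
translate([497, 372, 468]) cube([287, 39, 27]);
translate([497, 372, 757]) cube([287, 39, 27]);
translate([497, 372, 1046]) cube([287, 39, 27]);
translate([497, 372, 1335]) cube([287, 39, 27]);
translate([497, 372, 1624]) cube([287, 39, 27]);


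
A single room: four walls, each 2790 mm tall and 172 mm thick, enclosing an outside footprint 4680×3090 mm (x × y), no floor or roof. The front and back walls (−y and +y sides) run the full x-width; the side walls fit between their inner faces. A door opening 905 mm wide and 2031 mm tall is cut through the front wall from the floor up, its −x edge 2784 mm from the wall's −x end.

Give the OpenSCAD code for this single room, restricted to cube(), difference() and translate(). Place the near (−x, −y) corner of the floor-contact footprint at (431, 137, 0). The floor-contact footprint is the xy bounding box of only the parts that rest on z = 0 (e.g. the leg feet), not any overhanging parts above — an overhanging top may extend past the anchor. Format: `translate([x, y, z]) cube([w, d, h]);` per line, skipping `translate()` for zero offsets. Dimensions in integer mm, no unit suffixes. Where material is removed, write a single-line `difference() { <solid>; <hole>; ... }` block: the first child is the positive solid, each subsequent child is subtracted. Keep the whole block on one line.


difference() { translate([431, 137, 0]) cube([4680, 172, 2790]); translate([3215, 137, 0]) cube([905, 172, 2031]); }
translate([431, 3055, 0]) cube([4680, 172, 2790]);
translate([431, 309, 0]) cube([172, 2746, 2790]);
translate([4939, 309, 0]) cube([172, 2746, 2790]);


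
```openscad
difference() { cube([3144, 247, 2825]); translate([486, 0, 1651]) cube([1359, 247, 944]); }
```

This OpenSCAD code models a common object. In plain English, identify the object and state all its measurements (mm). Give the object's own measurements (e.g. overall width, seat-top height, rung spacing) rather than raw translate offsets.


A wall 3144 mm long (x), 247 mm thick (y), 2825 mm tall, with a rectangular window opening cut through it. The opening is 1359 mm wide and 944 mm tall; its sill is at z = 1651 mm and its near (−x) edge is 486 mm from the wall's −x end. The opening passes through the full wall thickness.


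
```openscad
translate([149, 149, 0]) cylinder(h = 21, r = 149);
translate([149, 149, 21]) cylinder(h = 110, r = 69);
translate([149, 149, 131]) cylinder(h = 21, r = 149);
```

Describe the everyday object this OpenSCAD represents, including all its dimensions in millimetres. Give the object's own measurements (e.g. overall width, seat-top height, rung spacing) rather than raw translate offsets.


A spool: two coaxial disc flanges of radius 149 mm and thickness 21 mm, joined by a core cylinder of radius 69 mm and height 110 mm. The lower flange rests on z = 0 and the three cylinders share a vertical axis.


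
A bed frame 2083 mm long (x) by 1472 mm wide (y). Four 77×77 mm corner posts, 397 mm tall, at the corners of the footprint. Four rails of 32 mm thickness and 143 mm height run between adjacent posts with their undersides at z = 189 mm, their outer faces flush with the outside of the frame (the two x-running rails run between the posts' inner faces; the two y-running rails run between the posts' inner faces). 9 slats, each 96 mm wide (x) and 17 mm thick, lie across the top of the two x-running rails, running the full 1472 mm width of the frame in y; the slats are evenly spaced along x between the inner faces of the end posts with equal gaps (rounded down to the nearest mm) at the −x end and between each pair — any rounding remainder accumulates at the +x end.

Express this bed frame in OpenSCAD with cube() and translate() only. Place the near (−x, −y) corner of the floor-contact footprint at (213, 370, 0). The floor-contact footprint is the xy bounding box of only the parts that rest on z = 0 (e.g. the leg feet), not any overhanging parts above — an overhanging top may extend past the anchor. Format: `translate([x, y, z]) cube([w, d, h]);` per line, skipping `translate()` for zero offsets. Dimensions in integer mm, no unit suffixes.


translate([213, 370, 0]) cube([77, 77, 397]);
translate([213, 1765, 0]) cube([77, 77, 397]);
translate([2219, 370, 0]) cube([77, 77, 397]);
translate([2219, 1765, 0]) cube([77, 77, 397]);
translate([290, 370, 189]) cube([1929, 32, 143]);
translate([290, 1810, 189]) cube([1929, 32, 143]);
translate([213, 447, 189]) cube([32, 1318, 143]);
translate([2264, 447, 189]) cube([32, 1318, 143]);
translate([396, 370, 332]) cube([96, 1472, 17]);
translate([598, 370, 332]) cube([96, 1472, 17]);
translate([800, 370, 332]) cube([96, 1472, 17]);
translate([1002, 370, 332]) cube([96, 1472, 17]);
translate([1204, 370, 332]) cube([96, 1472, 17]);
translate([1406, 370, 332]) cube([96, 1472, 17]);
translate([1608, 370, 332]) cube([96, 1472, 17]);
translate([1810, 370, 332]) cube([96, 1472, 17]);
translate([2012, 370, 332]) cube([96, 1472, 17]);


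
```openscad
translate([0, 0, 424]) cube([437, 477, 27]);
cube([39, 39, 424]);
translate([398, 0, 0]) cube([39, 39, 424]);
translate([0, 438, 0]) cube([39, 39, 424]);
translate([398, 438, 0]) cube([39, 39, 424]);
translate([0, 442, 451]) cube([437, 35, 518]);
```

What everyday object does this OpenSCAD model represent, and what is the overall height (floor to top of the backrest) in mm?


A chair. The overall height is 969 mm.

A slab on four corner posts with a tall panel at the back — a chair. The seat slab sits at z = 424 with thickness 27, and the 518 mm backrest starts at the seat top, so the overall height is 424 + 27 + 518 = 969 mm.


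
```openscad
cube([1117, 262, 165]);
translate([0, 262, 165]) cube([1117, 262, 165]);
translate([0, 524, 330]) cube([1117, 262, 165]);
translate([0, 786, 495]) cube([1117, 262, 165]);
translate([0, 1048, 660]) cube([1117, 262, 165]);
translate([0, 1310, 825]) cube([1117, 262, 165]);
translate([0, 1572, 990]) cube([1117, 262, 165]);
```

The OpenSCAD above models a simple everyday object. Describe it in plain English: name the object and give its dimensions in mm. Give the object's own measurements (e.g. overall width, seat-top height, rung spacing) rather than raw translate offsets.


A straight staircase of 7 solid steps. Each step is 1117 mm wide (x), 262 mm deep (y, the going) and 165 mm tall (the rise). The first step rests on the floor; each subsequent step sits one going further in +y and one rise higher in +z, directly behind and above the previous step with no overlap.


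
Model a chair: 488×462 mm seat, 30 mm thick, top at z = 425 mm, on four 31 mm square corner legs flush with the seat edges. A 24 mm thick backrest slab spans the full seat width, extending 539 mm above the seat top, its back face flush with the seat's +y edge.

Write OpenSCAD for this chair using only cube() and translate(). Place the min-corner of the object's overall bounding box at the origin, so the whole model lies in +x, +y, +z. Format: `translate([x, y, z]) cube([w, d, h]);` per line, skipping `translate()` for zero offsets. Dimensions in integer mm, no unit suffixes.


// leg_h = 425 - 30 = 395
translate([0, 0, 395]) cube([488, 462, 30]);
cube([31, 31, 395]);
translate([457, 0, 0]) cube([31, 31, 395]);
translate([0, 431, 0]) cube([31, 31, 395]);
translate([457, 431, 0]) cube([31, 31, 395]);
translate([0, 438, 425]) cube([488, 24, 539]);


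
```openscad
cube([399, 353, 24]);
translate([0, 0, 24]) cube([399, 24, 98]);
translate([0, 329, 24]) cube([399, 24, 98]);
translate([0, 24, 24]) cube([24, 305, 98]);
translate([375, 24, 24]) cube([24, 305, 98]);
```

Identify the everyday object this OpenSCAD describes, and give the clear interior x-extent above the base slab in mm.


An open box. The internal width is 351 mm.

A 399×353 base slab with four walls standing on it — an open box. The base is 399 mm wide and the walls are 24 mm thick, so the internal width is 399 − 2 × 24 = 351 mm.


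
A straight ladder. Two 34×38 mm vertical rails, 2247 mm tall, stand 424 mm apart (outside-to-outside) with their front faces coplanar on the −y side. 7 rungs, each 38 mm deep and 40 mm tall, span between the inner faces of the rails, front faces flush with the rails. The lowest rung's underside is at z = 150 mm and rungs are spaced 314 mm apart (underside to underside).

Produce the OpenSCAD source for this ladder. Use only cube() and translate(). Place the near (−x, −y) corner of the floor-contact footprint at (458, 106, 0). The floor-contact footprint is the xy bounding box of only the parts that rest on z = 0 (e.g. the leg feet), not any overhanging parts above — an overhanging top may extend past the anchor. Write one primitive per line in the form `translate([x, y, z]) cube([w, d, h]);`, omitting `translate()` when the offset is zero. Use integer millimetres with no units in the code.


translate([458, 106, 0]) cube([34, 38, 2247]);
translate([848, 106, 0]) cube([34, 38, 2247]);
translate([492, 106, 150]) cube([356, 38, 40]);
translate([492, 106, 464]) cube([356, 38, 40]);
translate([492, 106, 778]) cube([356, 38, 40]);
translate([492, 106, 1092]) cube([356, 38, 40]);
translate([492, 106, 1406]) cube([356, 38, 40]);
translate([492, 106, 1720]) cube([356, 38, 40]);
translate([492, 106, 2034]) cube([356, 38, 40]);


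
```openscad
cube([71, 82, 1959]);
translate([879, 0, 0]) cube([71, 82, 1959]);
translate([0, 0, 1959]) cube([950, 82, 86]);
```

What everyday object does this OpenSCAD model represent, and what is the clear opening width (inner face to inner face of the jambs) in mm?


A door frame. The clear opening width is 808 mm.

Two 1959 mm tall posts with a header on top — a door frame. The left jamb is 71 mm wide at x = 0; the right jamb starts at x = 879. The clear opening is 879 − 71 = 808 mm.


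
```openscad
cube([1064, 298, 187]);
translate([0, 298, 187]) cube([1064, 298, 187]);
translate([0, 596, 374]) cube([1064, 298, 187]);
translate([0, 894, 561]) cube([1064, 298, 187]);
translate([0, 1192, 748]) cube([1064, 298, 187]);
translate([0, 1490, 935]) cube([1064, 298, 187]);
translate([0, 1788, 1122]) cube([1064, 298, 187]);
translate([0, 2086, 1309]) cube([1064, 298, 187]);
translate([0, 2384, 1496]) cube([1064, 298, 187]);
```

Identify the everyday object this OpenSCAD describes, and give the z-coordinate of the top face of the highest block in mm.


A staircase. The total rise is 1683 mm.

9 identical blocks, each offset up and back from the previous — a staircase. Each step is 187 mm tall and there are 9 of them, so the total rise is 9 × 187 = 1683 mm.


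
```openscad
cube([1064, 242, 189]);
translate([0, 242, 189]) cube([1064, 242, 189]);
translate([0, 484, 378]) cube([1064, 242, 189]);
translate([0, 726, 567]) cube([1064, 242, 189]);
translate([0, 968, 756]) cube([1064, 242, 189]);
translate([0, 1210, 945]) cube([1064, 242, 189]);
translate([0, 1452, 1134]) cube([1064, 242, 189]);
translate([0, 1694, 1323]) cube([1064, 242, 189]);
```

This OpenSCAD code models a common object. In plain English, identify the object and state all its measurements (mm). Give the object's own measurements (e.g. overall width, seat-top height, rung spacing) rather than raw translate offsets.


A straight staircase of 8 solid steps. Each step is 1064 mm wide (x), 242 mm deep (y, the going) and 189 mm tall (the rise). The first step rests on the floor; each subsequent step sits one going further in +y and one rise higher in +z, directly behind and above the previous step with no overlap.


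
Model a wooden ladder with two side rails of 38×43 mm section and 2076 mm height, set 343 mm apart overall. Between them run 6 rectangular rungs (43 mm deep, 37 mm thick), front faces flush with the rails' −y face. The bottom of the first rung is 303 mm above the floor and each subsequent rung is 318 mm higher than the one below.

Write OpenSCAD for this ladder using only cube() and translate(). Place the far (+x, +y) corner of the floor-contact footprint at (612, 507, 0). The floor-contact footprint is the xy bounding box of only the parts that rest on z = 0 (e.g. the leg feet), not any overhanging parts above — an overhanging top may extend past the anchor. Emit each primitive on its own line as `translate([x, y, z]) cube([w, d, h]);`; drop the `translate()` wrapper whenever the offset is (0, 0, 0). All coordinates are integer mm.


translate([269, 464, 0]) cube([38, 43, 2076]);
translate([574, 464, 0]) cube([38, 43, 2076]);
translate([307, 464, 303]) cube([267, 43, 37]);
translate([307, 464, 621]) cube([267, 43, 37]);
translate([307, 464, 939]) cube([267, 43, 37]);
translate([307, 464, 1257]) cube([267, 43, 37]);
translate([307, 464, 1575]) cube([267, 43, 37]);
translate([307, 464, 1893]) cube([267, 43, 37]);


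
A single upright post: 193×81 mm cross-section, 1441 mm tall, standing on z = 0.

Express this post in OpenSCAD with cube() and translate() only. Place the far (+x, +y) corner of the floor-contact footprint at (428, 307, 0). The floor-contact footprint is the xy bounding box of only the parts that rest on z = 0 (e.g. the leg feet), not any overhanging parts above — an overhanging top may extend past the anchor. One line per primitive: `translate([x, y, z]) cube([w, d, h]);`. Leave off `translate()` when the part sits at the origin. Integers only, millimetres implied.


translate([235, 226, 0]) cube([193, 81, 1441]);


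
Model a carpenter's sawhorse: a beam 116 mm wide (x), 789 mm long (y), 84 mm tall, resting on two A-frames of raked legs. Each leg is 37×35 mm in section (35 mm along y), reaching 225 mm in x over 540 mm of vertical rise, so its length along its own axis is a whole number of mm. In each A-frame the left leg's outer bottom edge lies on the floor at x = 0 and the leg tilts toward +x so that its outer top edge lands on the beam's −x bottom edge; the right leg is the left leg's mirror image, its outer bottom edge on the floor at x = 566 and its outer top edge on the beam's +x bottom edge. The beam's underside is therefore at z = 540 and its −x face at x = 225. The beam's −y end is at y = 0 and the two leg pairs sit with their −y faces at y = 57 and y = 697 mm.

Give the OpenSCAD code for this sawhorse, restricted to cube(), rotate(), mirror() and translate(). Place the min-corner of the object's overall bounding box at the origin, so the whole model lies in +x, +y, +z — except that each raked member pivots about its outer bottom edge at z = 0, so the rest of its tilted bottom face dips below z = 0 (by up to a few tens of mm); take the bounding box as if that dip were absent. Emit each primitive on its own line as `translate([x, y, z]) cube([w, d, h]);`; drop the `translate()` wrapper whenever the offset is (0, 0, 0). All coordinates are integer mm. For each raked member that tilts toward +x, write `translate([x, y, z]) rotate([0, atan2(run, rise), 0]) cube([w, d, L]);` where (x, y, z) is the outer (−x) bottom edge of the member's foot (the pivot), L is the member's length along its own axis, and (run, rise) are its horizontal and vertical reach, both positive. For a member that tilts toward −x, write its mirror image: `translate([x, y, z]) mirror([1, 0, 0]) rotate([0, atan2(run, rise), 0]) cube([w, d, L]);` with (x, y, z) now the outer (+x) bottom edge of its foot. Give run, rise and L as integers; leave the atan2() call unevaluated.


translate([225, 0, 540]) cube([116, 789, 84]);
translate([0, 57, 0]) rotate([0, atan2(225, 540), 0]) cube([37, 35, 585]);
translate([566, 57, 0]) mirror([1, 0, 0]) rotate([0, atan2(225, 540), 0]) cube([37, 35, 585]);
translate([0, 697, 0]) rotate([0, atan2(225, 540), 0]) cube([37, 35, 585]);
translate([566, 697, 0]) mirror([1, 0, 0]) rotate([0, atan2(225, 540), 0]) cube([37, 35, 585]);


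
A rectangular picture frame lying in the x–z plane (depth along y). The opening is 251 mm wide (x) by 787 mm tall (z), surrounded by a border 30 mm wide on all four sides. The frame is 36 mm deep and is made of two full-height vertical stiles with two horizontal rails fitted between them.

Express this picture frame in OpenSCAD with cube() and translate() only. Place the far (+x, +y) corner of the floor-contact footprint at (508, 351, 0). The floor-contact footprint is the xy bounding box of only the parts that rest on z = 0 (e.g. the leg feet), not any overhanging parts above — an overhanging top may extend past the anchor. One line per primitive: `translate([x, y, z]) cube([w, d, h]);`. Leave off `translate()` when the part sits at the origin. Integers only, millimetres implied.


translate([197, 315, 0]) cube([30, 36, 847]);
translate([478, 315, 0]) cube([30, 36, 847]);
translate([227, 315, 0]) cube([251, 36, 30]);
translate([227, 315, 817]) cube([251, 36, 30]);


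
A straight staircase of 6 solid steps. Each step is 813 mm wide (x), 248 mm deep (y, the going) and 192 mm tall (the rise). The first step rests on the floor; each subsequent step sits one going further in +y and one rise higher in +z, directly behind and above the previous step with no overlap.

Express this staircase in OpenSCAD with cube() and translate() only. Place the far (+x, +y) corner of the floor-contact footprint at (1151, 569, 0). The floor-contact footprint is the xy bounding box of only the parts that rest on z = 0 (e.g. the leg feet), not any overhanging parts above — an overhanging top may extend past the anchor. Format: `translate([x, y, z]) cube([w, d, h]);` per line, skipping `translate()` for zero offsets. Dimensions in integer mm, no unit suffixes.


translate([338, 321, 0]) cube([813, 248, 192]);
translate([338, 569, 192]) cube([813, 248, 192]);
translate([338, 817, 384]) cube([813, 248, 192]);
translate([338, 1065, 576]) cube([813, 248, 192]);
translate([338, 1313, 768]) cube([813, 248, 192]);
translate([338, 1561, 960]) cube([813, 248, 192]);


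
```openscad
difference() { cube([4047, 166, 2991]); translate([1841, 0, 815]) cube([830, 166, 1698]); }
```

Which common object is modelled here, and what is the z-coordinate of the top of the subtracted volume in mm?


A wall with a window opening. The window head height is 2513 mm.

A wall with a rectangular opening subtracted — a window. Sill at z = 815, opening 1698 mm tall, so the head is at 815 + 1698 = 2513 mm.


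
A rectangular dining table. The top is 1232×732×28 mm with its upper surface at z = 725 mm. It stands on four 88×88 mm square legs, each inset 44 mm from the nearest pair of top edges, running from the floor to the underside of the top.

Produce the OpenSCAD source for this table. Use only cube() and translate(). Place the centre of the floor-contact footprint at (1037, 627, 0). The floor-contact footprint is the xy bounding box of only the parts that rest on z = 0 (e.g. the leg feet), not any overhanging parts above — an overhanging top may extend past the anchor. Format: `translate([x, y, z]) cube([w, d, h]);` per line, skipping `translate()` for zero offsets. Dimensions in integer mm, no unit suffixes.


translate([421, 261, 697]) cube([1232, 732, 28]);
translate([465, 305, 0]) cube([88, 88, 697]);
translate([1521, 305, 0]) cube([88, 88, 697]);
translate([465, 861, 0]) cube([88, 88, 697]);
translate([1521, 861, 0]) cube([88, 88, 697]);


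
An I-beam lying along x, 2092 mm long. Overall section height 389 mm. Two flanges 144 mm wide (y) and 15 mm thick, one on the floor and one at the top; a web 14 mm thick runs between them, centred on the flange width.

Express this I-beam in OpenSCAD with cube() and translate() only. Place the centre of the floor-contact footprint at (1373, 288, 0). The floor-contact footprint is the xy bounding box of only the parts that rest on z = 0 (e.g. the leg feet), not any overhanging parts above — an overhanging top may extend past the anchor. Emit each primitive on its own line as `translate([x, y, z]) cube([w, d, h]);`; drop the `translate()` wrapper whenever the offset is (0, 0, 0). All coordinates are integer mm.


translate([327, 216, 0]) cube([2092, 144, 15]);
translate([327, 281, 15]) cube([2092, 14, 359]);
translate([327, 216, 374]) cube([2092, 144, 15]);


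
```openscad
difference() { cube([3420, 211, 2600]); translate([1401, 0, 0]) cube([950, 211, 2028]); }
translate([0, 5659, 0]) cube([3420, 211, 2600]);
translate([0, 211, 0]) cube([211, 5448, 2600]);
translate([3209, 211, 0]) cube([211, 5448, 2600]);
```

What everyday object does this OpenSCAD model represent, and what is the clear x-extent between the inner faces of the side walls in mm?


A single room. The interior width is 2998 mm.

Four walls enclosing a rectangle with a door in the front wall — a room. Outside width 3420 minus two 211 mm walls gives 2998 mm.


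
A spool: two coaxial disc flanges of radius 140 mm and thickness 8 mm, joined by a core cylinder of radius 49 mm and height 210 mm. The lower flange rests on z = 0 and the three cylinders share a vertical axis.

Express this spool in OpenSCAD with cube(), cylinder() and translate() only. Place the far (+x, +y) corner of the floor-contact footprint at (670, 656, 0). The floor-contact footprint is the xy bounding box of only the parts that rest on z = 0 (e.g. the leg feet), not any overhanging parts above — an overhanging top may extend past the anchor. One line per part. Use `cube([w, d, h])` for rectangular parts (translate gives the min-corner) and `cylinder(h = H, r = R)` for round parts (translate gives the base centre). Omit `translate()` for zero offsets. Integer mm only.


translate([530, 516, 0]) cylinder(h = 8, r = 140);
translate([530, 516, 8]) cylinder(h = 210, r = 49);
translate([530, 516, 218]) cylinder(h = 8, r = 140);


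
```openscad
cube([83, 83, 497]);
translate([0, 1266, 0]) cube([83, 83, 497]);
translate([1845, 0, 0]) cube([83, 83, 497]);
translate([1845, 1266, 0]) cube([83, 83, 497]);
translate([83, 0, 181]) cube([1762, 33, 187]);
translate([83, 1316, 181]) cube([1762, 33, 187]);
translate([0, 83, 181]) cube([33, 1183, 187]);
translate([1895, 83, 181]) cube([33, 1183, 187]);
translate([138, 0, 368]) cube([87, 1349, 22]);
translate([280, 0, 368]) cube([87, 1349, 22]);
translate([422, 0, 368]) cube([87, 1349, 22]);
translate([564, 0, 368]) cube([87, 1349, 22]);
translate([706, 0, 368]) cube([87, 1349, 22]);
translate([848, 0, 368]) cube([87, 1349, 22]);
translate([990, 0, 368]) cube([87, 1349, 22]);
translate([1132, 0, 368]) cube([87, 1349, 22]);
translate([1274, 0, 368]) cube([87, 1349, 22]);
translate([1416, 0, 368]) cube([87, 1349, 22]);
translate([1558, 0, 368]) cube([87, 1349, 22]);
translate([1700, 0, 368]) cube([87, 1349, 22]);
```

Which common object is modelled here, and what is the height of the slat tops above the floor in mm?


A bed frame. The slat-top height is 390 mm.

Four posts, four rails, and a row of slats — a bed frame. Slats sit on the rails at z = 181 + 187 = 368; with slat thickness 22, the top is 390 mm.


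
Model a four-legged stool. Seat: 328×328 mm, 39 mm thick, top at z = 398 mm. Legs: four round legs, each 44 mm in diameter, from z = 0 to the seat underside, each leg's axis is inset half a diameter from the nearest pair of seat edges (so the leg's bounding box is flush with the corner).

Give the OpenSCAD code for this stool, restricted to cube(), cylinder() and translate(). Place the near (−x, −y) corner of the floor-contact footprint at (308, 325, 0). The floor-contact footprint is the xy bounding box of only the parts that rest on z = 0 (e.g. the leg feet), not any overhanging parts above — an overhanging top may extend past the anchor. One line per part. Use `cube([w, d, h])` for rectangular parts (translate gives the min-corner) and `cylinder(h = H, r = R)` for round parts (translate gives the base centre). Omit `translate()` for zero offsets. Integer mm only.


// leg_h = 398 - 39 = 359
translate([308, 325, 359]) cube([328, 328, 39]);
translate([330, 347, 0]) cylinder(h = 359, r = 22);
translate([614, 347, 0]) cylinder(h = 359, r = 22);
translate([330, 631, 0]) cylinder(h = 359, r = 22);
translate([614, 631, 0]) cylinder(h = 359, r = 22);


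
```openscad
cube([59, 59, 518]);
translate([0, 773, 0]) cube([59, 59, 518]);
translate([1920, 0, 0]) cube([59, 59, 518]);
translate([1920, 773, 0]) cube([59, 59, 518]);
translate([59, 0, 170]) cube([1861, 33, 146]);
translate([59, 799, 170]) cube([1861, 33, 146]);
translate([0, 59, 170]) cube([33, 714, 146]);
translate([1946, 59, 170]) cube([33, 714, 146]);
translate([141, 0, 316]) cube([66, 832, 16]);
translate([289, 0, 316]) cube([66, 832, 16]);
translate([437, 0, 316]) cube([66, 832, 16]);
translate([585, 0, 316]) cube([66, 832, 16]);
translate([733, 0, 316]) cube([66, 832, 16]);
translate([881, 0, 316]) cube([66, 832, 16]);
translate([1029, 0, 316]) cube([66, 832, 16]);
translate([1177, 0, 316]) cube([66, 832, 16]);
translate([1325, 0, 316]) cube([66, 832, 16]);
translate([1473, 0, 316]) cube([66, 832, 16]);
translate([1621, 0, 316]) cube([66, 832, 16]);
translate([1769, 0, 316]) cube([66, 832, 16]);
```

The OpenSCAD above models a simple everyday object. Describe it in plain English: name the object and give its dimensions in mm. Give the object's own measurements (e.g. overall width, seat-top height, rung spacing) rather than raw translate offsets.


A bed frame 1979 mm long (x) by 832 mm wide (y). Four 59×59 mm corner posts, 518 mm tall, at the corners of the footprint. Four rails of 33 mm thickness and 146 mm height run between adjacent posts with their undersides at z = 170 mm, their outer faces flush with the outside of the frame (the two x-running rails run between the posts' inner faces; the two y-running rails run between the posts' inner faces). 12 slats, each 66 mm wide (x) and 16 mm thick, lie across the top of the two x-running rails, running the full 832 mm width of the frame in y; along x they sit between the end posts with a 82 mm gap after the −x posts and between neighbouring slats, leaving 85 mm before the +x posts.


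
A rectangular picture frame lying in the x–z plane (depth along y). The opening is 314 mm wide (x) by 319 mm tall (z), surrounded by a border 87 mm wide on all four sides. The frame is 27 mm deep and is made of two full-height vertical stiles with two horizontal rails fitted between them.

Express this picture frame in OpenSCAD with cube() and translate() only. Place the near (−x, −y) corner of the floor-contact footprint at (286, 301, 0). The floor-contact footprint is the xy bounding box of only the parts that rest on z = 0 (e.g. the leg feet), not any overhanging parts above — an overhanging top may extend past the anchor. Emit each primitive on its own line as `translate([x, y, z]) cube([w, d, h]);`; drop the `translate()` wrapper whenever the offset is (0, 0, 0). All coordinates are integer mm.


translate([286, 301, 0]) cube([87, 27, 493]);
translate([687, 301, 0]) cube([87, 27, 493]);
translate([373, 301, 0]) cube([314, 27, 87]);
translate([373, 301, 406]) cube([314, 27, 87]);


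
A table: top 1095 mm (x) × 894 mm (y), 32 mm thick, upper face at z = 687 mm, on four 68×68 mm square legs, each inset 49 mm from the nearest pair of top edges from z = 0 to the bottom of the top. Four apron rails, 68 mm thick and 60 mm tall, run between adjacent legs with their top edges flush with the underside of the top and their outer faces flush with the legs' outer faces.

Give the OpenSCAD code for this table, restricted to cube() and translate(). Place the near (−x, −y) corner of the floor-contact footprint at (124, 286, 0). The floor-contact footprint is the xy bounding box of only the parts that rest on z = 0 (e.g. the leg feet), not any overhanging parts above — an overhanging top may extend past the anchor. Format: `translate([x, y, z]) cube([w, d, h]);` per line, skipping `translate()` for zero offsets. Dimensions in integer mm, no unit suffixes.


// leg_h = 687 - 32 = 655
// apron z = 655 - 60 = 595
translate([75, 237, 655]) cube([1095, 894, 32]);
translate([124, 286, 0]) cube([68, 68, 655]);
translate([1053, 286, 0]) cube([68, 68, 655]);
translate([124, 1014, 0]) cube([68, 68, 655]);
translate([1053, 1014, 0]) cube([68, 68, 655]);
translate([192, 286, 595]) cube([861, 68, 60]);
translate([192, 1014, 595]) cube([861, 68, 60]);
translate([124, 354, 595]) cube([68, 660, 60]);
translate([1053, 354, 595]) cube([68, 660, 60]);


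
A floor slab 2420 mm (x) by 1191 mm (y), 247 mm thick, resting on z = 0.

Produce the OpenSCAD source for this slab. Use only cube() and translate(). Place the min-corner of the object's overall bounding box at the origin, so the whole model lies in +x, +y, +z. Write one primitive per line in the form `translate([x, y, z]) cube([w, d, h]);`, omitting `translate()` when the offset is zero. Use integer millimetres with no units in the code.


cube([2420, 1191, 247]);


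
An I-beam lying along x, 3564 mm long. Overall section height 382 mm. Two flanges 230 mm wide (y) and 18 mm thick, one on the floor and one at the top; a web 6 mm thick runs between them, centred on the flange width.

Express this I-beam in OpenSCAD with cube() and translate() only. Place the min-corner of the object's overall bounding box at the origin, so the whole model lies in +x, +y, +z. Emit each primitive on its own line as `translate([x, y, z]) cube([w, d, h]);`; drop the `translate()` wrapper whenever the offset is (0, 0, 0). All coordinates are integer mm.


cube([3564, 230, 18]);
translate([0, 112, 18]) cube([3564, 6, 346]);
translate([0, 0, 364]) cube([3564, 230, 18]);


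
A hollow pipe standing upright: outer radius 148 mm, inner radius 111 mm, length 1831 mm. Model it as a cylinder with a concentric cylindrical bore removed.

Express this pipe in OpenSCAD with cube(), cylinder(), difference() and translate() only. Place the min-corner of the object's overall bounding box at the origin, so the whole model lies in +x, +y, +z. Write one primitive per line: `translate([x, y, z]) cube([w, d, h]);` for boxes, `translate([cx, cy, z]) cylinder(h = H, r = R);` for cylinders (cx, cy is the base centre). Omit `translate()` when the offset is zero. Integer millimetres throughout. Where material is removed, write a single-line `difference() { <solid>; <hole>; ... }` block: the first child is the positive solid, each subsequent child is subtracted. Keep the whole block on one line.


difference() { translate([148, 148, 0]) cylinder(h = 1831, r = 148); translate([148, 148, 0]) cylinder(h = 1831, r = 111); }


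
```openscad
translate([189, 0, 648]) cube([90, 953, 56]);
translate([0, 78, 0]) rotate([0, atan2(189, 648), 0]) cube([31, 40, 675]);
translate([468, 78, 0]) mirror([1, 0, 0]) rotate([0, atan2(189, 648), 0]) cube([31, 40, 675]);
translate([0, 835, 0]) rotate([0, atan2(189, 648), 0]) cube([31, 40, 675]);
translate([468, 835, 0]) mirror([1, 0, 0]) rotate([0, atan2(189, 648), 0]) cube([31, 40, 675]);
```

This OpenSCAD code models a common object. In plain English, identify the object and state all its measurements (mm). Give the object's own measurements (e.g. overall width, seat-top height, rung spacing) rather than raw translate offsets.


A sawhorse. A 90×953×56 mm beam (x, y, z) sits on two A-frame leg pairs. Each pair is two raked legs of 31×40 mm section (40 mm along y) splaying symmetrically in x. Each leg rises 648 mm vertically over 189 mm of horizontal reach and is 675 mm long along its own axis. Every leg's outer bottom edge rests on the floor and its outer top edge meets a bottom edge of the beam — the left legs (tilting toward +x) meet the beam's −x bottom edge, the right legs (their mirror images, tilting toward −x) meet its +x bottom edge — so the leg tops tuck under the beam, the beam's underside is 648 mm above the floor, and the feet are 468 mm apart outside-to-outside with the beam centred between them. The two leg pairs are set in 78 mm from either end of the beam.


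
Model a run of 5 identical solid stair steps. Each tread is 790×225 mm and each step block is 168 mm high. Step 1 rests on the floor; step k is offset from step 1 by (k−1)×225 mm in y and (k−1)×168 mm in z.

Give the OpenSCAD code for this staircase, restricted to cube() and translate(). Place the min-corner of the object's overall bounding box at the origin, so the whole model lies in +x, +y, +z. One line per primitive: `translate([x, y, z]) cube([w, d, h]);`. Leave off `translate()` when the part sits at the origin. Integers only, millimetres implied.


cube([790, 225, 168]);
translate([0, 225, 168]) cube([790, 225, 168]);
translate([0, 450, 336]) cube([790, 225, 168]);
translate([0, 675, 504]) cube([790, 225, 168]);
translate([0, 900, 672]) cube([790, 225, 168]);


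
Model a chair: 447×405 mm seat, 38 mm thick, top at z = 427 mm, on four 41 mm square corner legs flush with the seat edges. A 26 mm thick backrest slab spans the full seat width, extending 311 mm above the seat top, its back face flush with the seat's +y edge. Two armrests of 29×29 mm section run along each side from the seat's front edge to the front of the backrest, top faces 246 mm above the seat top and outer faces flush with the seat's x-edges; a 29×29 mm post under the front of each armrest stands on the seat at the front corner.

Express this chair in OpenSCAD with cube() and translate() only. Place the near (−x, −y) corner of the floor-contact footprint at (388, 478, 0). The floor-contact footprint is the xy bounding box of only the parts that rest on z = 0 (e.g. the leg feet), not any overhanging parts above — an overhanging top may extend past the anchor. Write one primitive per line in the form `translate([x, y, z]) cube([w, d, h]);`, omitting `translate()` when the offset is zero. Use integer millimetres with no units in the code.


translate([388, 478, 389]) cube([447, 405, 38]);
translate([388, 478, 0]) cube([41, 41, 389]);
translate([794, 478, 0]) cube([41, 41, 389]);
translate([388, 842, 0]) cube([41, 41, 389]);
translate([794, 842, 0]) cube([41, 41, 389]);
translate([388, 857, 427]) cube([447, 26, 311]);
translate([388, 478, 644]) cube([29, 379, 29]);
translate([806, 478, 644]) cube([29, 379, 29]);
translate([388, 478, 427]) cube([29, 29, 217]);
translate([806, 478, 427]) cube([29, 29, 217]);


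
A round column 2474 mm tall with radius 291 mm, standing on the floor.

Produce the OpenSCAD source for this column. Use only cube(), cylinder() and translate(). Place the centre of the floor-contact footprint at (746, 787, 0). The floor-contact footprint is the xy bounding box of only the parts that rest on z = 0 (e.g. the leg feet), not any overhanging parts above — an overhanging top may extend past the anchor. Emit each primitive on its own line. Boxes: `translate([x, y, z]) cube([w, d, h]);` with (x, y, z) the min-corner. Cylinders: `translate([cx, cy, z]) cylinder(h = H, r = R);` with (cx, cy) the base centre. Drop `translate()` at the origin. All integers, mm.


translate([746, 787, 0]) cylinder(h = 2474, r = 291);
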